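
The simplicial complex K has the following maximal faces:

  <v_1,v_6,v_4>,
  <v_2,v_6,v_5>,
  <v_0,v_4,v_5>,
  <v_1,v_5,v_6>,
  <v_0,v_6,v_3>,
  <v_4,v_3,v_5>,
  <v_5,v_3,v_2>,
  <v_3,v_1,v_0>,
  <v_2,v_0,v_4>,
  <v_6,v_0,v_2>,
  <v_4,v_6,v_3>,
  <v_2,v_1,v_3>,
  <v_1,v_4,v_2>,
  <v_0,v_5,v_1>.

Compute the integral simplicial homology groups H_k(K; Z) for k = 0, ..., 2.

H_0 ≅ Z,  H_1 ≅ Z^2,  H_2 ≅ Z.

Take the total order v_0 < v_1 < v_2 < v_3 < v_4 < v_5 < v_6 on the vertex set. Then K (dimension 2) consists of the simplices:

  0-simplices (7): [v_0], [v_1], [v_2], [v_3], [v_4], [v_5], [v_6]
  1-simplices (21): (21 of them)
  2-simplices (14): (14 of them)

giving chain groups C_0 ≅ Z^7, C_1 ≅ Z^21, C_2 ≅ Z^14.

Boundary ∂_1: C_1 → C_0 is given by ∂[p,q] = [q] − [p]. For instance
  ∂[v_5,v_6] = [v_6] − [v_5].
The resulting 7×21 matrix has rank 6, and its Smith normal form has invariant factors (1,1,1,1,1,1).

The boundary map ∂_2: C_2 → C_1 maps a triangle to the signed sum of its edges. For instance
  ∂[v_2,v_5,v_6] = [v_5,v_6] − [v_2,v_6] + [v_2,v_5],
  ∂[v_1,v_2,v_4] = [v_2,v_4] − [v_1,v_4] + [v_1,v_2].
This gives a 21×14 integer matrix of rank 13; reducing to Smith normal form yields diagonal entries (1,1,1,1,1,1,1,1,1,1,1,1,1).

Now H_k = ker ∂_k / im ∂_{k+1}, so:

  H_0: rank C_0 − rank ∂_1 = 7 − 6 = 1, and the invariant factors of ∂_1 are all 1, so H_0 = Z.
  H_1: rank ker ∂_1 − rank ∂_2 = (21 − 6) − 13 = 2, and the invariant factors of ∂_2 are all 1, so H_1 = Z^2.
  H_2: rank ker ∂_2 − rank ∂_3 = (14 − 13) − 0 = 1, and there is no ∂_3, so H_2 = Z.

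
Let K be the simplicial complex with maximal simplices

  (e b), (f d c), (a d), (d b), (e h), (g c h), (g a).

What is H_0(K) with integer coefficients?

H_0 ≅ Z.

We work with the vertex ordering a < b < c < d < e < f < g < h. The simplices of K, each written with vertices in increasing order, are:

  0-simplices (8): a, b, c, d, e, f, g, h
  1-simplices (11): ad, ag, bd, be, cd, cf, cg, ch, df, eh, gh
  2-simplices (2): cdf, cgh

so the chain groups are C_0 ≅ Z^8, C_1 ≅ Z^11, C_2 ≅ Z^2.

The boundary map ∂_1: C_1 → C_0 sends each edge [p,q] (with p < q) to q − p. For instance
  ∂ch = h − c.
This gives a 8×11 integer matrix of rank 7; reducing to Smith normal form yields diagonal entries (1,1,1,1,1,1,1).

Boundary ∂_2: C_2 → C_1 acts by ∂[p,q,r] = [q,r] − [p,r] + [p,q]. For instance
  ∂cgh = gh − ch + cg,
  ∂cdf = df − cf + cd.
The 11×2 boundary matrix has rank 2 and Smith normal form diag(1,1).

Reading off H_k = ker ∂_k / im ∂_{k+1}:

  H_0: rank C_0 − rank ∂_1 = 8 − 7 = 1, and the invariant factors of ∂_1 are all 1, so H_0 ≅ Z.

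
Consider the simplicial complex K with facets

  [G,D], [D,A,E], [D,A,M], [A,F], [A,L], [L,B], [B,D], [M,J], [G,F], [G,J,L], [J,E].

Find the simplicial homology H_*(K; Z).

K has 9 vertices, 16 edges, 3 triangles.
rank ∂_0 = 0, rank ∂_1 = 8 ⇒ b_0 = 9 − 0 − 8 = 1; all invariant factors of ∂_1 are 1 so no torsion. So H_0 ≅ Z.
rank ∂_1 = 8, rank ∂_2 = 3 ⇒ b_1 = 16 − 8 − 3 = 5; all invariant factors of ∂_2 are 1 so no torsion. So H_1 ≅ Z^5.
rank ∂_2 = 3, rank ∂_3 = 0 ⇒ b_2 = 3 − 3 − 0 = 0. So H_2 ≅ 0.

H_0 = Z,  H_1 = Z^5,  H_2 = 0.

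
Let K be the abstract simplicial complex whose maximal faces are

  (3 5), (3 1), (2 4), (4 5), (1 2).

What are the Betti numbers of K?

Fix the vertex order 1 < 2 < 3 < 4 < 5 and write every simplex with vertices in increasing order. Then dim K = 1 and the simplices of K are:

  0-simplices (5): [1], [2], [3], [4], [5]
  1-simplices (5): [1,2], [1,3], [2,4], [3,5], [4,5]

giving chain groups C_0 ≅ Z^5, C_1 ≅ Z^5.

Boundary ∂_1: C_1 → C_0 is given by ∂[p,q] = [q] − [p].
The 5×5 boundary matrix has rank 4 and Smith normal form diag(1,1,1,1).

Reading off H_k = ker ∂_k / im ∂_{k+1}:

  H_0: rank C_0 − rank ∂_1 = 5 − 4 = 1, and the invariant factors of ∂_1 are all 1, so H_0 ≅ Z.
  H_1: rank ker ∂_1 − rank ∂_2 = (5 − 4) − 0 = 1, and there is no ∂_2, so H_1 ≅ Z.

(K is a triangulation of the circle S^1.)

Hence the Betti numbers are b_0 = 1, b_1 = 1.

b_0 = 1, b_1 = 1.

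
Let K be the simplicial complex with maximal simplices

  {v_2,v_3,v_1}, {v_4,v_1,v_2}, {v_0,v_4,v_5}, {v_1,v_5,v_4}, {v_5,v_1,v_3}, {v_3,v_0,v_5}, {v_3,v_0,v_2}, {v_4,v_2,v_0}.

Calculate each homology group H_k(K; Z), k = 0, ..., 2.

Order the vertices as v_0 < v_1 < v_2 < v_3 < v_4 < v_5. Listing each simplex with vertices in this order, K has dimension 2 with simplices:

  0-simplices (6): [v_0], [v_1], [v_2], [v_3], [v_4], [v_5]
  1-simplices (12): [v_0,v_2], [v_0,v_3], [v_0,v_4], [v_0,v_5], [v_1,v_2], [v_1,v_3], [v_1,v_4], [v_1,v_5], [v_2,v_3], [v_2,v_4], [v_3,v_5], [v_4,v_5]
  2-simplices (8): [v_0,v_2,v_3], [v_0,v_2,v_4], [v_0,v_3,v_5], [v_0,v_4,v_5], [v_1,v_2,v_3], [v_1,v_2,v_4], [v_1,v_3,v_5], [v_1,v_4,v_5]

giving chain groups C_0 ≅ Z^6, C_1 ≅ Z^12, C_2 ≅ Z^8.

Boundary ∂_1: C_1 → C_0 sends each edge [p,q] (with p < q) to q − p. For instance
  ∂[v_3,v_5] = [v_5] − [v_3].
As a 6×12 matrix over Z this has rank 5, with invariant factors (1,1,1,1,1).

The boundary map ∂_2: C_2 → C_1 sends each 2-simplex [p,q,r] to [q,r] − [p,r] + [p,q]. For instance
  ∂[v_0,v_4,v_5] = [v_4,v_5] − [v_0,v_5] + [v_0,v_4],
  ∂[v_0,v_3,v_5] = [v_3,v_5] − [v_0,v_5] + [v_0,v_3].
This gives a 12×8 integer matrix of rank 7; reducing to Smith normal form yields diagonal entries (1,1,1,1,1,1,1).

Now H_k = ker ∂_k / im ∂_{k+1}, so:

  H_0: rank C_0 − rank ∂_1 = 6 − 5 = 1, and the invariant factors of ∂_1 are all 1, so H_0 = Z.
  H_1: rank ker ∂_1 − rank ∂_2 = (12 − 5) − 7 = 0, and the invariant factors of ∂_2 are all 1, so H_1 = 0.
  H_2: rank ker ∂_2 − rank ∂_3 = (8 − 7) − 0 = 1, and there is no ∂_3, so H_2 = Z.

H_0 = Z,  H_1 = 0,  H_2 = Z.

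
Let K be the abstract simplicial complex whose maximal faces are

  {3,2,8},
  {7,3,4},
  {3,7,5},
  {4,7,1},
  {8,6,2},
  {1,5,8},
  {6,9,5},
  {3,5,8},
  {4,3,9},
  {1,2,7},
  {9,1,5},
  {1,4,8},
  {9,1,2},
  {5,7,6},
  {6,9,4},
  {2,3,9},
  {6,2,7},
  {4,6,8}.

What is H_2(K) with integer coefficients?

H_2 ≅ Z.

K has 9 vertices, 27 edges, 18 triangles.
rank ∂_2 = 17, rank ∂_3 = 0 ⇒ b_2 = 18 − 17 − 0 = 1. So H_2 ≅ Z.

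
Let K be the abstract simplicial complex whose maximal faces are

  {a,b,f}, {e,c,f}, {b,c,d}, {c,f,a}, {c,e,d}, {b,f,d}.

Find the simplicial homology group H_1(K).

H_1 ≅ Z.

K has 6 vertices, 12 edges, 6 triangles.
rank ∂_1 = 5, rank ∂_2 = 6 ⇒ b_1 = 12 − 5 − 6 = 1; all invariant factors of ∂_2 are 1 so no torsion. So H_1 = Z.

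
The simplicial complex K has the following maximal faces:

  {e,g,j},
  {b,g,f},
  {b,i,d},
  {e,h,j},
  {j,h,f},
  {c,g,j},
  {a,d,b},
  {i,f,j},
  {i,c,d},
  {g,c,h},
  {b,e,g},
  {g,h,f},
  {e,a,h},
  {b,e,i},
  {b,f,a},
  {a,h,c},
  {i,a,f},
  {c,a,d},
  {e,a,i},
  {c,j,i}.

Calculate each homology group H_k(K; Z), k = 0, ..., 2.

Fix the vertex order a < b < c < d < e < f < g < h < i < j and write every simplex with vertices in increasing order. Then dim K = 2 and the simplices of K are:

  0-simplices (10): a, b, c, d, e, f, g, h, i, j
  1-simplices (30): ab, ac, ad, ae, af, ah, ai, bd, be, bf, bg, bi, cd, cg, ch, ci, cj, di, eg, eh, ei, ej, fg, fh, fi, fj, gh, gj, hj, ij
  2-simplices (20): abd, abf, acd, ach, aeh, aei, afi, bdi, beg, bei, bfg, cdi, cgh, cgj, cij, egj, ehj, fgh, fhj, fij

giving chain groups C_0 ≅ Z^10, C_1 ≅ Z^30, C_2 ≅ Z^20.

Boundary ∂_1: C_1 → C_0 maps an edge to its endpoints' difference, ∂[p,q] = q − p.
As a 10×30 matrix over Z this has rank 9, with invariant factors (1,1,1,1,1,1,1,1,1).

Boundary ∂_2: C_2 → C_1 maps a triangle to the signed sum of its edges. For instance
  ∂bei = ei − bi + be,
  ∂ach = ch − ah + ac.
The resulting 30×20 matrix has rank 20, and its Smith normal form has invariant factors (1,1,1,1,1,1,1,1,1,1,1,1,1,1,1,1,1,1,1,2).

Now H_k = ker ∂_k / im ∂_{k+1}, so:

  H_0: rank C_0 − rank ∂_1 = 10 − 9 = 1, and the invariant factors of ∂_1 are all 1, so H_0 = Z.
  H_1: rank ker ∂_1 − rank ∂_2 = (30 − 9) − 20 = 1, and ∂_2 has invariant factor 2 > 1, so H_1 = Z ⊕ Z/2Z.
  H_2: rank ker ∂_2 − rank ∂_3 = (20 − 20) − 0 = 0, and there is no ∂_3, so H_2 = 0.

As a check, the Euler characteristic is 10 − 30 + 20 = 0, which agrees with 1 − 1 + 0 = 0.

H_0 = Z,  H_1 = Z ⊕ Z/2Z,  H_2 = 0.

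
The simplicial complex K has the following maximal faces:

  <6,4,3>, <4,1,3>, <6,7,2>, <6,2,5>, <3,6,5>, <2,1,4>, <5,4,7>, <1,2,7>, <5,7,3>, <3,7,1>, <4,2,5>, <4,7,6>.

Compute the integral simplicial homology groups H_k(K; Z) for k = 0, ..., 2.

K has 7 vertices, 18 edges, 12 triangles.
rank ∂_0 = 0, rank ∂_1 = 6 ⇒ b_0 = 7 − 0 − 6 = 1; all invariant factors of ∂_1 are 1 so no torsion. So H_0 ≅ Z.
rank ∂_1 = 6, rank ∂_2 = 12 ⇒ b_1 = 18 − 6 − 12 = 0; ∂_2 has invariant factor(s) [2] giving torsion. So H_1 ≅ Z/2.
rank ∂_2 = 12, rank ∂_3 = 0 ⇒ b_2 = 12 − 12 − 0 = 0. So H_2 ≅ 0.

H_0 ≅ Z,  H_1 ≅ Z/2,  H_2 = 0.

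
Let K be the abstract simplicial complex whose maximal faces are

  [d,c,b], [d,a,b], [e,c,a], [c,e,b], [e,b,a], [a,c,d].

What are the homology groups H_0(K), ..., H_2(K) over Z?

K has 5 vertices, 9 edges, 6 triangles.
rank ∂_0 = 0, rank ∂_1 = 4 ⇒ b_0 = 5 − 0 − 4 = 1; all invariant factors of ∂_1 are 1 so no torsion. So H_0 ≅ Z.
rank ∂_1 = 4, rank ∂_2 = 5 ⇒ b_1 = 9 − 4 − 5 = 0; all invariant factors of ∂_2 are 1 so no torsion. So H_1 ≅ 0.
rank ∂_2 = 5, rank ∂_3 = 0 ⇒ b_2 = 6 − 5 − 0 = 1. So H_2 ≅ Z.

H_0 = Z,  H_1 = 0,  H_2 = Z.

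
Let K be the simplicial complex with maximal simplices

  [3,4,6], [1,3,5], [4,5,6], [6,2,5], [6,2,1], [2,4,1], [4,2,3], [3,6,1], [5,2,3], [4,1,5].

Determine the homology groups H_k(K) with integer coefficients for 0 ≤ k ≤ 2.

We work with the vertex ordering 1 < 2 < 3 < 4 < 5 < 6. The simplices of K, each written with vertices in increasing order, are:

  0-simplices (6): [1], [2], [3], [4], [5], [6]
  1-simplices (15): [1,2], [1,3], [1,4], [1,5], [1,6], [2,3], [2,4], [2,5], [2,6], [3,4], [3,5], [3,6], [4,5], [4,6], [5,6]
  2-simplices (10): [1,2,4], [1,2,6], [1,3,5], [1,3,6], [1,4,5], [2,3,4], [2,3,5], [2,5,6], [3,4,6], [4,5,6]

Hence C_0 ≅ Z^6, C_1 ≅ Z^15, C_2 ≅ Z^10.

∂_1: C_1 → C_0 is given by ∂[p,q] = [q] − [p]. For instance
  ∂[1,3] = [3] − [1].
This gives a 6×15 integer matrix of rank 5; reducing to Smith normal form yields diagonal entries (1,1,1,1,1).

The boundary map ∂_2: C_2 → C_1 sends each 2-simplex [p,q,r] to [q,r] − [p,r] + [p,q]. For instance
  ∂[1,2,6] = [2,6] − [1,6] + [1,2],
  ∂[1,3,5] = [3,5] − [1,5] + [1,3].
The 15×10 boundary matrix has rank 10 and Smith normal form diag(1,1,1,1,1,1,1,1,1,2).

Computing H_k = (kernel of ∂_k) / (image of ∂_{k+1}):

  H_0: rank C_0 − rank ∂_1 = 6 − 5 = 1, and the invariant factors of ∂_1 are all 1, so H_0 ≅ Z.
  H_1: rank ker ∂_1 − rank ∂_2 = (15 − 5) − 10 = 0, and ∂_2 has invariant factor 2 > 1, so H_1 ≅ Z/2Z.
  H_2: rank ker ∂_2 − rank ∂_3 = (10 − 10) − 0 = 0, and there is no ∂_3, so H_2 ≅ 0.

As a check, the Euler characteristic is 6 − 15 + 10 = 1, which agrees with 1 − 0 + 0 = 1.

H_0 ≅ Z,  H_1 ≅ Z/2Z,  H_2 = 0.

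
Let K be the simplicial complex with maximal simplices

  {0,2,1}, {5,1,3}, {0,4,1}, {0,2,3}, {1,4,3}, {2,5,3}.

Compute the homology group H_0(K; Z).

H_0 ≅ Z.

Order the vertices as 0 < 1 < 2 < 3 < 4 < 5. Listing each simplex with vertices in this order, K has dimension 2 with simplices:

  0-simplices (6): [0], [1], [2], [3], [4], [5]
  1-simplices (12): [0,1], [0,2], [0,3], [0,4], [1,2], [1,3], [1,4], [1,5], [2,3], [2,5], [3,4], [3,5]
  2-simplices (6): [0,1,2], [0,1,4], [0,2,3], [1,3,4], [1,3,5], [2,3,5]

so the chain groups are C_0 ≅ Z^6, C_1 ≅ Z^12, C_2 ≅ Z^6.

Boundary ∂_1: C_1 → C_0 maps an edge to its endpoints' difference, ∂[p,q] = q − p.
The 6×12 boundary matrix has rank 5 and Smith normal form diag(1,1,1,1,1).

Boundary ∂_2: C_2 → C_1 maps a triangle to the signed sum of its edges. For instance
  ∂[1,3,4] = [3,4] − [1,4] + [1,3],
  ∂[2,3,5] = [3,5] − [2,5] + [2,3].
As a 12×6 matrix over Z this has rank 6, with invariant factors (1,1,1,1,1,1).

Now H_k = ker ∂_k / im ∂_{k+1}, so:

  H_0: rank C_0 − rank ∂_1 = 6 − 5 = 1, and the invariant factors of ∂_1 are all 1, so H_0 ≅ Z.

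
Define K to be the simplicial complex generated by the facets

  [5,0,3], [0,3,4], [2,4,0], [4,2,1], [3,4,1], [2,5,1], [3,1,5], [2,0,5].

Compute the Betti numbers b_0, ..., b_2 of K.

b_0 = 1, b_1 = 0, b_2 = 1.

We work with the vertex ordering 0 < 1 < 2 < 3 < 4 < 5. The simplices of K, each written with vertices in increasing order, are:

  0-simplices (6): [0], [1], [2], [3], [4], [5]
  1-simplices (12): [0,2], [0,3], [0,4], [0,5], [1,2], [1,3], [1,4], [1,5], [2,4], [2,5], [3,4], [3,5]
  2-simplices (8): [0,2,4], [0,2,5], [0,3,4], [0,3,5], [1,2,4], [1,2,5], [1,3,4], [1,3,5]

giving chain groups C_0 ≅ Z^6, C_1 ≅ Z^12, C_2 ≅ Z^8.

∂_1: C_1 → C_0 sends each edge [p,q] (with p < q) to q − p.
The resulting 6×12 matrix has rank 5, and its Smith normal form has invariant factors (1,1,1,1,1).

∂_2: C_2 → C_1 sends each 2-simplex [p,q,r] to [q,r] − [p,r] + [p,q]. For instance
  ∂[0,2,4] = [2,4] − [0,4] + [0,2],
  ∂[0,3,4] = [3,4] − [0,4] + [0,3].
The resulting 12×8 matrix has rank 7, and its Smith normal form has invariant factors (1,1,1,1,1,1,1).

Reading off H_k = ker ∂_k / im ∂_{k+1}:

  H_0: rank C_0 − rank ∂_1 = 6 − 5 = 1, and the invariant factors of ∂_1 are all 1, so H_0 ≅ Z.
  H_1: rank ker ∂_1 − rank ∂_2 = (12 − 5) − 7 = 0, and the invariant factors of ∂_2 are all 1, so H_1 ≅ 0.
  H_2: rank ker ∂_2 − rank ∂_3 = (8 − 7) − 0 = 1, and there is no ∂_3, so H_2 ≅ Z.

(K is a triangulation of the 2-sphere S^2.)

Hence the Betti numbers are b_0 = 1, b_1 = 0, b_2 = 1.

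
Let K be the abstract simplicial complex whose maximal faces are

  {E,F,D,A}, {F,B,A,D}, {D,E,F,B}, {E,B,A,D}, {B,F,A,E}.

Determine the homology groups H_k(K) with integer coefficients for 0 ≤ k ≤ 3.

H_0 ≅ Z,  H_1 = 0,  H_2 = 0,  H_3 ≅ Z.

Order the vertices as A < B < D < E < F. Listing each simplex with vertices in this order, K has dimension 3 with simplices:

  0-simplices (5): A, B, D, E, F
  1-simplices (10): AB, AD, AE, AF, BD, BE, BF, DE, DF, EF
  2-simplices (10): ABD, ABE, ABF, ADE, ADF, AEF, BDE, BDF, BEF, DEF
  3-simplices (5): ABDE, ABDF, ABEF, ADEF, BDEF

so the chain groups are C_0 ≅ Z^5, C_1 ≅ Z^10, C_2 ≅ Z^10, C_3 ≅ Z^5.

The boundary map ∂_1: C_1 → C_0 maps an edge to its endpoints' difference, ∂[p,q] = q − p. For instance
  ∂BD = D − B.
The 5×10 boundary matrix has rank 4 and Smith normal form diag(1,1,1,1).

The boundary map ∂_2: C_2 → C_1 acts by ∂[p,q,r] = [q,r] − [p,r] + [p,q]. For instance
  ∂BDF = DF − BF + BD,
  ∂ABF = BF − AF + AB.
The 10×10 boundary matrix has rank 6 and Smith normal form diag(1,1,1,1,1,1).

The boundary map ∂_3: C_3 → C_2 sends each 3-simplex σ to the alternating sum Σ_i (−1)^i (σ with its i-th vertex removed). For instance
  ∂BDEF = DEF − BEF + BDF − BDE,
  ∂ABDE = BDE − ADE + ABE − ABD.
As a 10×5 matrix over Z this has rank 4, with invariant factors (1,1,1,1).

From H_k ≅ ker(∂_k) / im(∂_{k+1}) we obtain:

  H_0: rank C_0 − rank ∂_1 = 5 − 4 = 1, and the invariant factors of ∂_1 are all 1, so H_0 ≅ Z.
  H_1: rank ker ∂_1 − rank ∂_2 = (10 − 4) − 6 = 0, and the invariant factors of ∂_2 are all 1, so H_1 ≅ 0.
  H_2: rank ker ∂_2 − rank ∂_3 = (10 − 6) − 4 = 0, and the invariant factors of ∂_3 are all 1, so H_2 ≅ 0.
  H_3: rank ker ∂_3 − rank ∂_4 = (5 − 4) − 0 = 1, and there is no ∂_4, so H_3 ≅ Z.

As a check, the Euler characteristic is 5 − 10 + 10 − 5 = 0, which agrees with 1 − 0 + 0 − 1 = 0.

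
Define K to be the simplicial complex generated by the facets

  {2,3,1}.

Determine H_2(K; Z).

H_2 = 0.

Order the vertices as 1 < 2 < 3. Listing each simplex with vertices in this order, K has dimension 2 with simplices:

  0-simplices (3): [1], [2], [3]
  1-simplices (3): [1,2], [1,3], [2,3]
  2-simplices (1): [1,2,3]

Hence C_0 ≅ Z^3, C_1 ≅ Z^3, C_2 ≅ Z^1.

Boundary ∂_1: C_1 → C_0 sends each edge [p,q] (with p < q) to q − p.
This gives a 3×3 integer matrix of rank 2; reducing to Smith normal form yields diagonal entries (1,1).

Boundary ∂_2: C_2 → C_1 sends each 2-simplex [p,q,r] to [q,r] − [p,r] + [p,q]. For instance
  ∂[1,2,3] = [2,3] − [1,3] + [1,2].
The resulting 3×1 matrix has rank 1, and its Smith normal form has invariant factors (1).

Reading off H_k = ker ∂_k / im ∂_{k+1}:

  H_2: rank ker ∂_2 − rank ∂_3 = (1 − 1) − 0 = 0, and there is no ∂_3, so H_2 = 0.

(K is a triangulation of the 2-simplex.)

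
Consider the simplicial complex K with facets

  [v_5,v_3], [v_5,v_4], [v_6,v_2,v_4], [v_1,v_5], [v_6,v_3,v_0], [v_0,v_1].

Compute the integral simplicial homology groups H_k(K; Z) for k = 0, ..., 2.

We work with the vertex ordering v_0 < v_1 < v_2 < v_3 < v_4 < v_5 < v_6. The simplices of K, each written with vertices in increasing order, are:

  0-simplices (7): [v_0], [v_1], [v_2], [v_3], [v_4], [v_5], [v_6]
  1-simplices (10): [v_0,v_1], [v_0,v_3], [v_0,v_6], [v_1,v_5], [v_2,v_4], [v_2,v_6], [v_3,v_5], [v_3,v_6], [v_4,v_5], [v_4,v_6]
  2-simplices (2): [v_0,v_3,v_6], [v_2,v_4,v_6]

giving chain groups C_0 ≅ Z^7, C_1 ≅ Z^10, C_2 ≅ Z^2.

Boundary ∂_1: C_1 → C_0 sends each edge [p,q] (with p < q) to q − p. For instance
  ∂[v_0,v_6] = [v_6] − [v_0].
The 7×10 boundary matrix has rank 6 and Smith normal form diag(1,1,1,1,1,1).

Boundary ∂_2: C_2 → C_1 acts by ∂[p,q,r] = [q,r] − [p,r] + [p,q]. For instance
  ∂[v_2,v_4,v_6] = [v_4,v_6] − [v_2,v_6] + [v_2,v_4],
  ∂[v_0,v_3,v_6] = [v_3,v_6] − [v_0,v_6] + [v_0,v_3].
This gives a 10×2 integer matrix of rank 2; reducing to Smith normal form yields diagonal entries (1,1).

Computing H_k = (kernel of ∂_k) / (image of ∂_{k+1}):

  H_0: rank C_0 − rank ∂_1 = 7 − 6 = 1, and the invariant factors of ∂_1 are all 1, so H_0 ≅ Z.
  H_1: rank ker ∂_1 − rank ∂_2 = (10 − 6) − 2 = 2, and the invariant factors of ∂_2 are all 1, so H_1 ≅ Z^2.
  H_2: rank ker ∂_2 − rank ∂_3 = (2 − 2) − 0 = 0, and there is no ∂_3, so H_2 ≅ 0.

H_0 = Z,  H_1 = Z^2,  H_2 = 0.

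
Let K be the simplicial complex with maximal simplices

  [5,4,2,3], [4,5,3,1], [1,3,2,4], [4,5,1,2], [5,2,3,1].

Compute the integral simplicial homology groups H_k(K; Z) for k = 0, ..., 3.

We work with the vertex ordering 1 < 2 < 3 < 4 < 5. The simplices of K, each written with vertices in increasing order, are:

  0-simplices (5): [1], [2], [3], [4], [5]
  1-simplices (10): [1,2], [1,3], [1,4], [1,5], [2,3], [2,4], [2,5], [3,4], [3,5], [4,5]
  2-simplices (10): [1,2,3], [1,2,4], [1,2,5], [1,3,4], [1,3,5], [1,4,5], [2,3,4], [2,3,5], [2,4,5], [3,4,5]
  3-simplices (5): [1,2,3,4], [1,2,3,5], [1,2,4,5], [1,3,4,5], [2,3,4,5]

giving chain groups C_0 ≅ Z^5, C_1 ≅ Z^10, C_2 ≅ Z^10, C_3 ≅ Z^5.

The boundary map ∂_1: C_1 → C_0 is given by ∂[p,q] = [q] − [p]. For instance
  ∂[1,4] = [4] − [1].
The 5×10 boundary matrix has rank 4 and Smith normal form diag(1,1,1,1).

Boundary ∂_2: C_2 → C_1 sends each 2-simplex [p,q,r] to [q,r] − [p,r] + [p,q]. For instance
  ∂[1,4,5] = [4,5] − [1,5] + [1,4],
  ∂[1,2,4] = [2,4] − [1,4] + [1,2].
As a 10×10 matrix over Z this has rank 6, with invariant factors (1,1,1,1,1,1).

Boundary ∂_3: C_3 → C_2 sends each 3-simplex σ to the alternating sum Σ_i (−1)^i (σ with its i-th vertex removed). For instance
  ∂[1,2,3,5] = [2,3,5] − [1,3,5] + [1,2,5] − [1,2,3],
  ∂[1,3,4,5] = [3,4,5] − [1,4,5] + [1,3,5] − [1,3,4].
The 10×5 boundary matrix has rank 4 and Smith normal form diag(1,1,1,1).

From H_k ≅ ker(∂_k) / im(∂_{k+1}) we obtain:

  H_0: rank C_0 − rank ∂_1 = 5 − 4 = 1, and the invariant factors of ∂_1 are all 1, so H_0 = Z.
  H_1: rank ker ∂_1 − rank ∂_2 = (10 − 4) − 6 = 0, and the invariant factors of ∂_2 are all 1, so H_1 = 0.
  H_2: rank ker ∂_2 − rank ∂_3 = (10 − 6) − 4 = 0, and the invariant factors of ∂_3 are all 1, so H_2 = 0.
  H_3: rank ker ∂_3 − rank ∂_4 = (5 − 4) − 0 = 1, and there is no ∂_4, so H_3 = Z.

(K is a triangulation of the 3-sphere S^3.)

H_0 ≅ Z,  H_1 = 0,  H_2 = 0,  H_3 ≅ Z.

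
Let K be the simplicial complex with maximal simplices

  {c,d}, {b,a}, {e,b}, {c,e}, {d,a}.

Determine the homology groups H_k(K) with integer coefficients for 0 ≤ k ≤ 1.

H_0 ≅ Z,  H_1 ≅ Z.

Order the vertices as a < b < c < d < e. Listing each simplex with vertices in this order, K has dimension 1 with simplices:

  0-simplices (5): a, b, c, d, e
  1-simplices (5): ab, ad, be, cd, ce

giving chain groups C_0 ≅ Z^5, C_1 ≅ Z^5.

Boundary ∂_1: C_1 → C_0 sends each edge [p,q] (with p < q) to q − p. For instance
  ∂ab = b − a.
The 5×5 boundary matrix has rank 4 and Smith normal form diag(1,1,1,1).

Now H_k = ker ∂_k / im ∂_{k+1}, so:

  H_0: rank C_0 − rank ∂_1 = 5 − 4 = 1, and the invariant factors of ∂_1 are all 1, so H_0 = Z.
  H_1: rank ker ∂_1 − rank ∂_2 = (5 − 4) − 0 = 1, and there is no ∂_2, so H_1 = Z.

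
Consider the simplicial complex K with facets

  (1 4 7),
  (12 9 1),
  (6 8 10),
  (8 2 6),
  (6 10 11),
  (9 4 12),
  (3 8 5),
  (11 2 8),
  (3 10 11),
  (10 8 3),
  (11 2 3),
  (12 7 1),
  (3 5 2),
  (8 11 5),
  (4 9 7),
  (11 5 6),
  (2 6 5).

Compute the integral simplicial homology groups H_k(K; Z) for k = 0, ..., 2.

Order the vertices as 1 < 2 < 3 < 4 < 5 < 6 < 7 < 8 < 9 < 10 < 11 < 12. Listing each simplex with vertices in this order, K has dimension 2 with simplices:

  0-simplices (12): [1], [2], [3], [4], [5], [6], [7], [8], [9], [10], [11], [12]
  1-simplices (28): (28 of them)
  2-simplices (17): (17 of them)

giving chain groups C_0 ≅ Z^12, C_1 ≅ Z^28, C_2 ≅ Z^17.

Boundary ∂_1: C_1 → C_0 sends each edge [p,q] (with p < q) to q − p.
This gives a 12×28 integer matrix of rank 10; reducing to Smith normal form yields diagonal entries (1,1,1,1,1,1,1,1,1,1).

Boundary ∂_2: C_2 → C_1 acts by ∂[p,q,r] = [q,r] − [p,r] + [p,q]. For instance
  ∂[3,8,10] = [8,10] − [3,10] + [3,8],
  ∂[2,8,11] = [8,11] − [2,11] + [2,8].
This gives a 28×17 integer matrix of rank 17; reducing to Smith normal form yields diagonal entries (1,1,1,1,1,1,1,1,1,1,1,1,1,1,1,1,2).

Computing H_k = (kernel of ∂_k) / (image of ∂_{k+1}):

  H_0: rank C_0 − rank ∂_1 = 12 − 10 = 2, and the invariant factors of ∂_1 are all 1, so H_0 = Z^2.
  H_1: rank ker ∂_1 − rank ∂_2 = (28 − 10) − 17 = 1, and ∂_2 has invariant factor 2 > 1, so H_1 = Z ⊕ Z/2Z.
  H_2: rank ker ∂_2 − rank ∂_3 = (17 − 17) − 0 = 0, and there is no ∂_3, so H_2 = 0.

H_0 ≅ Z^2,  H_1 ≅ Z ⊕ Z/2Z,  H_2 = 0.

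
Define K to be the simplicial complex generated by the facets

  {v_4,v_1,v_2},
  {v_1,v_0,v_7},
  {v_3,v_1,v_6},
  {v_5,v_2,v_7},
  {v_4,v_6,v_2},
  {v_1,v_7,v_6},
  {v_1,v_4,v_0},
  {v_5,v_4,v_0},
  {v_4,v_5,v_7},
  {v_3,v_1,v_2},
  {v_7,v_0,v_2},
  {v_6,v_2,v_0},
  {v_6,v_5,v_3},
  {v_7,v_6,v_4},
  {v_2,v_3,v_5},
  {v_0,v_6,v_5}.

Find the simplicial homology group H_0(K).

Take the total order v_0 < v_1 < v_2 < v_3 < v_4 < v_5 < v_6 < v_7 on the vertex set. Then K (dimension 2) consists of the simplices:

  0-simplices (8): [v_0], [v_1], [v_2], [v_3], [v_4], [v_5], [v_6], [v_7]
  1-simplices (24): (24 of them)
  2-simplices (16): (16 of them)

so the chain groups are C_0 ≅ Z^8, C_1 ≅ Z^24, C_2 ≅ Z^16.

The boundary map ∂_1: C_1 → C_0 sends each edge [p,q] (with p < q) to q − p. For instance
  ∂[v_4,v_7] = [v_7] − [v_4].
As a 8×24 matrix over Z this has rank 7, with invariant factors (1,1,1,1,1,1,1).

∂_2: C_2 → C_1 sends each 2-simplex [p,q,r] to [q,r] − [p,r] + [p,q]. For instance
  ∂[v_2,v_5,v_7] = [v_5,v_7] − [v_2,v_7] + [v_2,v_5],
  ∂[v_4,v_6,v_7] = [v_6,v_7] − [v_4,v_7] + [v_4,v_6].
The resulting 24×16 matrix has rank 15, and its Smith normal form has invariant factors (1,1,1,1,1,1,1,1,1,1,1,1,1,1,1).

From H_k ≅ ker(∂_k) / im(∂_{k+1}) we obtain:

  H_0: rank C_0 − rank ∂_1 = 8 − 7 = 1, and the invariant factors of ∂_1 are all 1, so H_0 = Z.

H_0 = Z.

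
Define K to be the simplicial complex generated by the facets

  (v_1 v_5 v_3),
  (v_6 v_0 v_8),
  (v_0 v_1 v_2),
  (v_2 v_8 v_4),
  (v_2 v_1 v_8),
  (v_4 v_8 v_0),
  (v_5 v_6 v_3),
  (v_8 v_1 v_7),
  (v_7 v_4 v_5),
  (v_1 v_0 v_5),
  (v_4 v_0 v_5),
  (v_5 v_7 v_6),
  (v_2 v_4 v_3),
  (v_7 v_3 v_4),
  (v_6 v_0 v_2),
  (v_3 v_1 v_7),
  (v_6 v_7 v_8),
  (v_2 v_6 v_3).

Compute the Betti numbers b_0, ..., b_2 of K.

Order the vertices as v_0 < v_1 < v_2 < v_3 < v_4 < v_5 < v_6 < v_7 < v_8. Listing each simplex with vertices in this order, K has dimension 2 with simplices:

  0-simplices (9): [v_0], [v_1], [v_2], [v_3], [v_4], [v_5], [v_6], [v_7], [v_8]
  1-simplices (27): (27 of them)
  2-simplices (18): (18 of them)

giving chain groups C_0 ≅ Z^9, C_1 ≅ Z^27, C_2 ≅ Z^18.

The boundary map ∂_1: C_1 → C_0 sends each edge [p,q] (with p < q) to q − p.
This gives a 9×27 integer matrix of rank 8; reducing to Smith normal form yields diagonal entries (1,1,1,1,1,1,1,1).

The boundary map ∂_2: C_2 → C_1 maps a triangle to the signed sum of its edges. For instance
  ∂[v_0,v_1,v_2] = [v_1,v_2] − [v_0,v_2] + [v_0,v_1],
  ∂[v_0,v_4,v_5] = [v_4,v_5] − [v_0,v_5] + [v_0,v_4].
The resulting 27×18 matrix has rank 18, and its Smith normal form has invariant factors (1,1,1,1,1,1,1,1,1,1,1,1,1,1,1,1,1,2).

Now H_k = ker ∂_k / im ∂_{k+1}, so:

  H_0: rank C_0 − rank ∂_1 = 9 − 8 = 1, and the invariant factors of ∂_1 are all 1, so H_0 ≅ Z.
  H_1: rank ker ∂_1 − rank ∂_2 = (27 − 8) − 18 = 1, and ∂_2 has invariant factor 2 > 1, so H_1 ≅ Z ⊕ Z_2.
  H_2: rank ker ∂_2 − rank ∂_3 = (18 − 18) − 0 = 0, and there is no ∂_3, so H_2 ≅ 0.

Hence the Betti numbers are b_0 = 1, b_1 = 1, b_2 = 0.

b_0 = 1, b_1 = 1, b_2 = 0.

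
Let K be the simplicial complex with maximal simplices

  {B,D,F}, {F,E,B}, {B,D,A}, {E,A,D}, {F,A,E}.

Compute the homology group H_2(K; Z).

H_2 ≅ 0.

We work with the vertex ordering A < B < D < E < F. The simplices of K, each written with vertices in increasing order, are:

  0-simplices (5): A, B, D, E, F
  1-simplices (10): AB, AD, AE, AF, BD, BE, BF, DE, DF, EF
  2-simplices (5): ABD, ADE, AEF, BDF, BEF

so the chain groups are C_0 ≅ Z^5, C_1 ≅ Z^10, C_2 ≅ Z^5.

Boundary ∂_1: C_1 → C_0 maps an edge to its endpoints' difference, ∂[p,q] = q − p.
This gives a 5×10 integer matrix of rank 4; reducing to Smith normal form yields diagonal entries (1,1,1,1).

∂_2: C_2 → C_1 acts by ∂[p,q,r] = [q,r] − [p,r] + [p,q]. For instance
  ∂AEF = EF − AF + AE,
  ∂BDF = DF − BF + BD.
This gives a 10×5 integer matrix of rank 5; reducing to Smith normal form yields diagonal entries (1,1,1,1,1).

Reading off H_k = ker ∂_k / im ∂_{k+1}:

  H_2: rank ker ∂_2 − rank ∂_3 = (5 − 5) − 0 = 0, and there is no ∂_3, so H_2 = 0.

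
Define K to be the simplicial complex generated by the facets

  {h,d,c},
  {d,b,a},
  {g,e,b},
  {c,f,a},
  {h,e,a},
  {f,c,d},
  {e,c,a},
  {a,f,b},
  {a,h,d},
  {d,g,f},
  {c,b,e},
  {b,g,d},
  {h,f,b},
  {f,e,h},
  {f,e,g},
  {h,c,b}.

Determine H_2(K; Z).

Take the total order a < b < c < d < e < f < g < h on the vertex set. Then K (dimension 2) consists of the simplices:

  0-simplices (8): a, b, c, d, e, f, g, h
  1-simplices (24): ab, ac, ad, ae, af, ah, bc, bd, be, bf, bg, bh, cd, ce, cf, ch, df, dg, dh, ef, eg, eh, fg, fh
  2-simplices (16): abd, abf, ace, acf, adh, aeh, bce, bch, bdg, beg, bfh, cdf, cdh, dfg, efg, efh

Hence C_0 ≅ Z^8, C_1 ≅ Z^24, C_2 ≅ Z^16.

∂_1: C_1 → C_0 maps an edge to its endpoints' difference, ∂[p,q] = q − p. For instance
  ∂ab = b − a.
The 8×24 boundary matrix has rank 7 and Smith normal form diag(1,1,1,1,1,1,1).

Boundary ∂_2: C_2 → C_1 maps a triangle to the signed sum of its edges. For instance
  ∂abd = bd − ad + ab,
  ∂bce = ce − be + bc.
The 24×16 boundary matrix has rank 15 and Smith normal form diag(1,1,1,1,1,1,1,1,1,1,1,1,1,1,1).

Computing H_k = (kernel of ∂_k) / (image of ∂_{k+1}):

  H_2: rank ker ∂_2 − rank ∂_3 = (16 − 15) − 0 = 1, and there is no ∂_3, so H_2 = Z.

H_2 = Z.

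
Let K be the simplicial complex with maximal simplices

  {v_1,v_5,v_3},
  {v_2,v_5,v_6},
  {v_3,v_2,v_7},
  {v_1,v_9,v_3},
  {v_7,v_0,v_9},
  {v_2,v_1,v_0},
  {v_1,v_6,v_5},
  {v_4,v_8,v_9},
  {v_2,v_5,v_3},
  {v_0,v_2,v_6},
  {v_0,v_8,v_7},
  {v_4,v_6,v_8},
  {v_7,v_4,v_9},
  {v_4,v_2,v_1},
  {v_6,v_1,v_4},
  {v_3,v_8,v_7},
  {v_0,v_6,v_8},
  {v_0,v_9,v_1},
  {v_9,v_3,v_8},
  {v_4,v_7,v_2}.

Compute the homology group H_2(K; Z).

We work with the vertex ordering v_0 < v_1 < v_2 < v_3 < v_4 < v_5 < v_6 < v_7 < v_8 < v_9. The simplices of K, each written with vertices in increasing order, are:

  0-simplices (10): [v_0], [v_1], [v_2], [v_3], [v_4], [v_5], [v_6], [v_7], [v_8], [v_9]
  1-simplices (30): (30 of them)
  2-simplices (20): (20 of them)

giving chain groups C_0 ≅ Z^10, C_1 ≅ Z^30, C_2 ≅ Z^20.

∂_1: C_1 → C_0 maps an edge to its endpoints' difference, ∂[p,q] = q − p.
As a 10×30 matrix over Z this has rank 9, with invariant factors (1,1,1,1,1,1,1,1,1).

∂_2: C_2 → C_1 maps a triangle to the signed sum of its edges. For instance
  ∂[v_2,v_3,v_7] = [v_3,v_7] − [v_2,v_7] + [v_2,v_3],
  ∂[v_0,v_1,v_9] = [v_1,v_9] − [v_0,v_9] + [v_0,v_1].
The 30×20 boundary matrix has rank 20 and Smith normal form diag(1,1,1,1,1,1,1,1,1,1,1,1,1,1,1,1,1,1,1,2).

Now H_k = ker ∂_k / im ∂_{k+1}, so:

  H_2: rank ker ∂_2 − rank ∂_3 = (20 − 20) − 0 = 0, and there is no ∂_3, so H_2 = 0.

(K is a triangulation of the Klein bottle.)

H_2 = 0.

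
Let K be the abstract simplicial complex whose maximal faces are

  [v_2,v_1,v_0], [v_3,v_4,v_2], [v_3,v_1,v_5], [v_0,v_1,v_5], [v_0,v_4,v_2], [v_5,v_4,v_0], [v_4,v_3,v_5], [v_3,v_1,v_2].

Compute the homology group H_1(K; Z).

Fix the vertex order v_0 < v_1 < v_2 < v_3 < v_4 < v_5 and write every simplex with vertices in increasing order. Then dim K = 2 and the simplices of K are:

  0-simplices (6): [v_0], [v_1], [v_2], [v_3], [v_4], [v_5]
  1-simplices (12): [v_0,v_1], [v_0,v_2], [v_0,v_4], [v_0,v_5], [v_1,v_2], [v_1,v_3], [v_1,v_5], [v_2,v_3], [v_2,v_4], [v_3,v_4], [v_3,v_5], [v_4,v_5]
  2-simplices (8): [v_0,v_1,v_2], [v_0,v_1,v_5], [v_0,v_2,v_4], [v_0,v_4,v_5], [v_1,v_2,v_3], [v_1,v_3,v_5], [v_2,v_3,v_4], [v_3,v_4,v_5]

giving chain groups C_0 ≅ Z^6, C_1 ≅ Z^12, C_2 ≅ Z^8.

∂_1: C_1 → C_0 maps an edge to its endpoints' difference, ∂[p,q] = q − p.
This gives a 6×12 integer matrix of rank 5; reducing to Smith normal form yields diagonal entries (1,1,1,1,1).

Boundary ∂_2: C_2 → C_1 acts by ∂[p,q,r] = [q,r] − [p,r] + [p,q]. For instance
  ∂[v_0,v_1,v_2] = [v_1,v_2] − [v_0,v_2] + [v_0,v_1],
  ∂[v_1,v_3,v_5] = [v_3,v_5] − [v_1,v_5] + [v_1,v_3].
As a 12×8 matrix over Z this has rank 7, with invariant factors (1,1,1,1,1,1,1).

Computing H_k = (kernel of ∂_k) / (image of ∂_{k+1}):

  H_1: rank ker ∂_1 − rank ∂_2 = (12 − 5) − 7 = 0, and the invariant factors of ∂_2 are all 1, so H_1 ≅ 0.

(K is a triangulation of the 2-sphere S^2.)

H_1 ≅ 0.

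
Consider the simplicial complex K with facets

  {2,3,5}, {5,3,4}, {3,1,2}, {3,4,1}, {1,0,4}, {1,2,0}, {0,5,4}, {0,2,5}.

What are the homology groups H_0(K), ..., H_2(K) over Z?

H_0 = Z,  H_1 = 0,  H_2 = Z.

Fix the vertex order 0 < 1 < 2 < 3 < 4 < 5 and write every simplex with vertices in increasing order. Then dim K = 2 and the simplices of K are:

  0-simplices (6): [0], [1], [2], [3], [4], [5]
  1-simplices (12): [0,1], [0,2], [0,4], [0,5], [1,2], [1,3], [1,4], [2,3], [2,5], [3,4], [3,5], [4,5]
  2-simplices (8): [0,1,2], [0,1,4], [0,2,5], [0,4,5], [1,2,3], [1,3,4], [2,3,5], [3,4,5]

so the chain groups are C_0 ≅ Z^6, C_1 ≅ Z^12, C_2 ≅ Z^8.

The boundary map ∂_1: C_1 → C_0 is given by ∂[p,q] = [q] − [p].
The 6×12 boundary matrix has rank 5 and Smith normal form diag(1,1,1,1,1).

∂_2: C_2 → C_1 acts by ∂[p,q,r] = [q,r] − [p,r] + [p,q]. For instance
  ∂[0,1,2] = [1,2] − [0,2] + [0,1],
  ∂[0,2,5] = [2,5] − [0,5] + [0,2].
The resulting 12×8 matrix has rank 7, and its Smith normal form has invariant factors (1,1,1,1,1,1,1).

Reading off H_k = ker ∂_k / im ∂_{k+1}:

  H_0: rank C_0 − rank ∂_1 = 6 − 5 = 1, and the invariant factors of ∂_1 are all 1, so H_0 ≅ Z.
  H_1: rank ker ∂_1 − rank ∂_2 = (12 − 5) − 7 = 0, and the invariant factors of ∂_2 are all 1, so H_1 ≅ 0.
  H_2: rank ker ∂_2 − rank ∂_3 = (8 − 7) − 0 = 1, and there is no ∂_3, so H_2 ≅ Z.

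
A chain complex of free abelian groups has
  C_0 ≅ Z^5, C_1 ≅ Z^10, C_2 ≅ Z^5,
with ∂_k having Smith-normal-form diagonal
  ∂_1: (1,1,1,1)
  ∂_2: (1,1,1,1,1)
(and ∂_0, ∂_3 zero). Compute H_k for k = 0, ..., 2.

H_0 = Z,  H_1 = Z,  H_2 = 0.

H_0: b_0 = 5 − 0 − 4 = 1; torsion from ∂_1 factors > 1: none. So H_0 = Z.
H_1: b_1 = 10 − 4 − 5 = 1; torsion from ∂_2 factors > 1: none. So H_1 = Z.
H_2: b_2 = 5 − 5 − 0 = 0; torsion from ∂_3 factors > 1: none. So H_2 = 0.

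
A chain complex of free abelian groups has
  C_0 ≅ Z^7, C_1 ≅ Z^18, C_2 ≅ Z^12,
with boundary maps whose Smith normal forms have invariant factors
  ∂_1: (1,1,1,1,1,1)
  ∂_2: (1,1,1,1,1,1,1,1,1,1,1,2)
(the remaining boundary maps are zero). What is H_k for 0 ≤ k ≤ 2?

H_0 ≅ Z,  H_1 ≅ Z/2,  H_2 = 0.

H_0: b_0 = 7 − 0 − 6 = 1; torsion from ∂_1 factors > 1: none. So H_0 ≅ Z.
H_1: b_1 = 18 − 6 − 12 = 0; torsion from ∂_2 factors > 1: [2]. So H_1 ≅ Z/2.
H_2: b_2 = 12 − 12 − 0 = 0; torsion from ∂_3 factors > 1: none. So H_2 ≅ 0.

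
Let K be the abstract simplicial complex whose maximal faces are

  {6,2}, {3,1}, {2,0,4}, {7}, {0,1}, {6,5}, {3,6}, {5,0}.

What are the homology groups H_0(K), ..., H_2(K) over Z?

Order the vertices as 0 < 1 < 2 < 3 < 4 < 5 < 6 < 7. Listing each simplex with vertices in this order, K has dimension 2 with simplices:

  0-simplices (8): [0], [1], [2], [3], [4], [5], [6], [7]
  1-simplices (9): [0,1], [0,2], [0,4], [0,5], [1,3], [2,4], [2,6], [3,6], [5,6]
  2-simplices (1): [0,2,4]

so the chain groups are C_0 ≅ Z^8, C_1 ≅ Z^9, C_2 ≅ Z^1.

Boundary ∂_1: C_1 → C_0 maps an edge to its endpoints' difference, ∂[p,q] = q − p. For instance
  ∂[3,6] = [6] − [3].
The 8×9 boundary matrix has rank 6 and Smith normal form diag(1,1,1,1,1,1).

The boundary map ∂_2: C_2 → C_1 sends each 2-simplex [p,q,r] to [q,r] − [p,r] + [p,q]. For instance
  ∂[0,2,4] = [2,4] − [0,4] + [0,2].
This gives a 9×1 integer matrix of rank 1; reducing to Smith normal form yields diagonal entries (1).

Now H_k = ker ∂_k / im ∂_{k+1}, so:

  H_0: rank C_0 − rank ∂_1 = 8 − 6 = 2, and the invariant factors of ∂_1 are all 1, so H_0 = Z^2.
  H_1: rank ker ∂_1 − rank ∂_2 = (9 − 6) − 1 = 2, and the invariant factors of ∂_2 are all 1, so H_1 = Z^2.
  H_2: rank ker ∂_2 − rank ∂_3 = (1 − 1) − 0 = 0, and there is no ∂_3, so H_2 = 0.

As a check, the Euler characteristic is 8 − 9 + 1 = 0, which agrees with 2 − 2 + 0 = 0.

H_0 = Z^2,  H_1 = Z^2,  H_2 = 0.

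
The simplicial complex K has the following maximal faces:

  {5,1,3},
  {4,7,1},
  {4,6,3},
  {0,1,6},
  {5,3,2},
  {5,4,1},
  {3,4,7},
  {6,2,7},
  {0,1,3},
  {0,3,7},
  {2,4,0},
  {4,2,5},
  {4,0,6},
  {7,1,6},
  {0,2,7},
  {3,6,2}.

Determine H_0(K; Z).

Order the vertices as 0 < 1 < 2 < 3 < 4 < 5 < 6 < 7. Listing each simplex with vertices in this order, K has dimension 2 with simplices:

  0-simplices (8): [0], [1], [2], [3], [4], [5], [6], [7]
  1-simplices (24): (24 of them)
  2-simplices (16): [0,1,3], [0,1,6], [0,2,4], [0,2,7], [0,3,7], [0,4,6], [1,3,5], [1,4,5], [1,4,7], [1,6,7], [2,3,5], [2,3,6], [2,4,5], [2,6,7], [3,4,6], [3,4,7]

giving chain groups C_0 ≅ Z^8, C_1 ≅ Z^24, C_2 ≅ Z^16.

∂_1: C_1 → C_0 sends each edge [p,q] (with p < q) to q − p. For instance
  ∂[2,3] = [3] − [2].
This gives a 8×24 integer matrix of rank 7; reducing to Smith normal form yields diagonal entries (1,1,1,1,1,1,1).

The boundary map ∂_2: C_2 → C_1 acts by ∂[p,q,r] = [q,r] − [p,r] + [p,q]. For instance
  ∂[1,4,5] = [4,5] − [1,5] + [1,4],
  ∂[0,3,7] = [3,7] − [0,7] + [0,3].
The 24×16 boundary matrix has rank 15 and Smith normal form diag(1,1,1,1,1,1,1,1,1,1,1,1,1,1,1).

From H_k ≅ ker(∂_k) / im(∂_{k+1}) we obtain:

  H_0: rank C_0 − rank ∂_1 = 8 − 7 = 1, and the invariant factors of ∂_1 are all 1, so H_0 = Z.

H_0 = Z.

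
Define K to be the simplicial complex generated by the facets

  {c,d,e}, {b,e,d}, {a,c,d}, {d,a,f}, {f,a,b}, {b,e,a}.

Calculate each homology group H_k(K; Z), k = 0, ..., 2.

H_0 ≅ Z,  H_1 ≅ Z,  H_2 = 0.

Order the vertices as a < b < c < d < e < f. Listing each simplex with vertices in this order, K has dimension 2 with simplices:

  0-simplices (6): a, b, c, d, e, f
  1-simplices (12): ab, ac, ad, ae, af, bd, be, bf, cd, ce, de, df
  2-simplices (6): abe, abf, acd, adf, bde, cde

Hence C_0 ≅ Z^6, C_1 ≅ Z^12, C_2 ≅ Z^6.

∂_1: C_1 → C_0 sends each edge [p,q] (with p < q) to q − p.
This gives a 6×12 integer matrix of rank 5; reducing to Smith normal form yields diagonal entries (1,1,1,1,1).

Boundary ∂_2: C_2 → C_1 sends each 2-simplex [p,q,r] to [q,r] − [p,r] + [p,q]. For instance
  ∂abe = be − ae + ab,
  ∂abf = bf − af + ab.
The 12×6 boundary matrix has rank 6 and Smith normal form diag(1,1,1,1,1,1).

Now H_k = ker ∂_k / im ∂_{k+1}, so:

  H_0: rank C_0 − rank ∂_1 = 6 − 5 = 1, and the invariant factors of ∂_1 are all 1, so H_0 ≅ Z.
  H_1: rank ker ∂_1 − rank ∂_2 = (12 − 5) − 6 = 1, and the invariant factors of ∂_2 are all 1, so H_1 ≅ Z.
  H_2: rank ker ∂_2 − rank ∂_3 = (6 − 6) − 0 = 0, and there is no ∂_3, so H_2 ≅ 0.

As a check, the Euler characteristic is 6 − 12 + 6 = 0, which agrees with 1 − 1 + 0 = 0.
(K is a triangulation of the cylinder S^1 x I.)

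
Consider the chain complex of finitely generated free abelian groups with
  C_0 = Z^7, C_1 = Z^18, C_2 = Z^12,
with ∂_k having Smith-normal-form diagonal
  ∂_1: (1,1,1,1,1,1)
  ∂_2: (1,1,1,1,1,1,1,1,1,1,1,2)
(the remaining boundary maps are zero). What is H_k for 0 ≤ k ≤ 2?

H_0: b_0 = 7 − 0 − 6 = 1; torsion from ∂_1 factors > 1: none. So H_0 = Z.
H_1: b_1 = 18 − 6 − 12 = 0; torsion from ∂_2 factors > 1: [2]. So H_1 = Z/2.
H_2: b_2 = 12 − 12 − 0 = 0; torsion from ∂_3 factors > 1: none. So H_2 = 0.

H_0 = Z,  H_1 = Z/2,  H_2 = 0.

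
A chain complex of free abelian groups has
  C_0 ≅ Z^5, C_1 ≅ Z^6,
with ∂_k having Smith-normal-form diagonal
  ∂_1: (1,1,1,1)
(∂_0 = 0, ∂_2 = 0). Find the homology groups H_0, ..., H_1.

H_0: b_0 = 5 − 0 − 4 = 1; torsion from ∂_1 factors > 1: none. So H_0 = Z.
H_1: b_1 = 6 − 4 − 0 = 2; torsion from ∂_2 factors > 1: none. So H_1 = Z^2.

H_0 = Z,  H_1 = Z^2.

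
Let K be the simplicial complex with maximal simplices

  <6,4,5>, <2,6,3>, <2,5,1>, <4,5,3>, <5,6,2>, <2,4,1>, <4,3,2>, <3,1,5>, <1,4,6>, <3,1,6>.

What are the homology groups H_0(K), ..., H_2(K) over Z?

H_0 = Z,  H_1 = Z/2Z,  H_2 = 0.

We work with the vertex ordering 1 < 2 < 3 < 4 < 5 < 6. The simplices of K, each written with vertices in increasing order, are:

  0-simplices (6): [1], [2], [3], [4], [5], [6]
  1-simplices (15): [1,2], [1,3], [1,4], [1,5], [1,6], [2,3], [2,4], [2,5], [2,6], [3,4], [3,5], [3,6], [4,5], [4,6], [5,6]
  2-simplices (10): [1,2,4], [1,2,5], [1,3,5], [1,3,6], [1,4,6], [2,3,4], [2,3,6], [2,5,6], [3,4,5], [4,5,6]

giving chain groups C_0 ≅ Z^6, C_1 ≅ Z^15, C_2 ≅ Z^10.

Boundary ∂_1: C_1 → C_0 maps an edge to its endpoints' difference, ∂[p,q] = q − p. For instance
  ∂[3,5] = [5] − [3].
This gives a 6×15 integer matrix of rank 5; reducing to Smith normal form yields diagonal entries (1,1,1,1,1).

∂_2: C_2 → C_1 maps a triangle to the signed sum of its edges. For instance
  ∂[2,3,6] = [3,6] − [2,6] + [2,3],
  ∂[1,2,5] = [2,5] − [1,5] + [1,2].
The 15×10 boundary matrix has rank 10 and Smith normal form diag(1,1,1,1,1,1,1,1,1,2).

From H_k ≅ ker(∂_k) / im(∂_{k+1}) we obtain:

  H_0: rank C_0 − rank ∂_1 = 6 − 5 = 1, and the invariant factors of ∂_1 are all 1, so H_0 ≅ Z.
  H_1: rank ker ∂_1 − rank ∂_2 = (15 − 5) − 10 = 0, and ∂_2 has invariant factor 2 > 1, so H_1 ≅ Z/2Z.
  H_2: rank ker ∂_2 − rank ∂_3 = (10 − 10) − 0 = 0, and there is no ∂_3, so H_2 ≅ 0.

(K is a triangulation of the real projective plane RP^2.)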